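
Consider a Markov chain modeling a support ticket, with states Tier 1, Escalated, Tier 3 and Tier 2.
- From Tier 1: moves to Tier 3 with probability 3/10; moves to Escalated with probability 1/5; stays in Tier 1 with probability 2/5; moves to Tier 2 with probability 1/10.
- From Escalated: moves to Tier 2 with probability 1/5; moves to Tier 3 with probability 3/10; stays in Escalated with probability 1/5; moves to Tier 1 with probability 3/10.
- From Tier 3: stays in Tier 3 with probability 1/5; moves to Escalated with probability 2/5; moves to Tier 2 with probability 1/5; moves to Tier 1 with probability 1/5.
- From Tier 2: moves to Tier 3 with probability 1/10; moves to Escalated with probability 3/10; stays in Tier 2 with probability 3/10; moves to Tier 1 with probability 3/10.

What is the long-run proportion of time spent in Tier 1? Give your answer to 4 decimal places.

0.3068

Let the stationary distribution be π with π = πP and π_1 + π_2 + π_3 + π_4 = 1.
π_1 = 0.4·π_1 + 0.3·π_2 + 0.2·π_3 + 0.3·π_4
π_2 = 0.2·π_1 + 0.2·π_2 + 0.4·π_3 + 0.3·π_4
π_3 = 0.3·π_1 + 0.3·π_2 + 0.2·π_3 + 0.1·π_4
Solving with the normalization constraint gives π = (0.3068, 0.2665, 0.2385, 0.1881).
So the stationary probability of Tier 1 is 0.3068.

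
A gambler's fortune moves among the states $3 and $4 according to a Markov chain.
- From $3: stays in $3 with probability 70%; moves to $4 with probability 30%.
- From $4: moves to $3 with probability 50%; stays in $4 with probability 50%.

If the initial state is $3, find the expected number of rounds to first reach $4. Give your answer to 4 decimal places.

Let t(s) be the expected number of rounds to first reach $4 from state s, with t($4) = 0. Conditioning on the first round:
t($3) = 1 + 0.7·t($3)
Solving: t($3) = 3.3333.
Expected rounds from $3 to $4: 3.3333.

3.3333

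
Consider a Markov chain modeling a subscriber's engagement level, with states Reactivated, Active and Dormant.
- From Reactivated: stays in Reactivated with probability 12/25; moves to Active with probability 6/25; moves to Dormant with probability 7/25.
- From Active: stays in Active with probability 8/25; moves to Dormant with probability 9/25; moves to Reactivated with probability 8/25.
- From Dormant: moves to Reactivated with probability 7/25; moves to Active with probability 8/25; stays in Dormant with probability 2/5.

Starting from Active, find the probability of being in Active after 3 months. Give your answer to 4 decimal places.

0.2915

Propagate the distribution vector 3 months from Active.
After 0 months: (0.0000, 1.0000, 0.0000)
After 1 month: (0.3200, 0.3200, 0.3600)
After 2 months: (0.3568, 0.2944, 0.3488)
After 3 months: (0.3631, 0.2915, 0.3454)
P(in Active after 3 months) = 0.2915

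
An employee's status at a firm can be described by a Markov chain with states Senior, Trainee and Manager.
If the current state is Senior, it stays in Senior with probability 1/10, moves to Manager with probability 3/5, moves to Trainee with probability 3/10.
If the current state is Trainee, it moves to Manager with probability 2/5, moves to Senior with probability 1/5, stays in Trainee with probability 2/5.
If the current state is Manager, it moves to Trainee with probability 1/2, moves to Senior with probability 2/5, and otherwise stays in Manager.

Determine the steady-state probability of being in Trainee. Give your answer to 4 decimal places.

0.4101

Let the stationary distribution be π with π = πP and π_1 + π_2 + π_3 = 1.
π_1 = 0.1·π_1 + 0.2·π_2 + 0.4·π_3
π_2 = 0.3·π_1 + 0.4·π_2 + 0.5·π_3
Solving with the normalization constraint gives π = (0.2446, 0.4101, 0.3453).
So the stationary probability of Trainee is 0.4101.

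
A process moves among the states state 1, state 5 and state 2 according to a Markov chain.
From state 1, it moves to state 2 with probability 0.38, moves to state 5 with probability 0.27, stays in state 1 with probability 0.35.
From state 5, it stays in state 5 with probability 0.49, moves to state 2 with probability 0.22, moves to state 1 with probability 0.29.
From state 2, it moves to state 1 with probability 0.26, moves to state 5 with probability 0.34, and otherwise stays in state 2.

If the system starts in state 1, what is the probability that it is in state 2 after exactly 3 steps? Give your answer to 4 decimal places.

Propagate the distribution vector 3 steps from state 1.
After 0 steps: (1.0000, 0.0000, 0.0000)
After 1 step: (0.3500, 0.2700, 0.3800)
After 2 steps: (0.2996, 0.3560, 0.3444)
After 3 steps: (0.2976, 0.3724, 0.3299)
P(in state 2 after 3 steps) = 0.3299

0.3299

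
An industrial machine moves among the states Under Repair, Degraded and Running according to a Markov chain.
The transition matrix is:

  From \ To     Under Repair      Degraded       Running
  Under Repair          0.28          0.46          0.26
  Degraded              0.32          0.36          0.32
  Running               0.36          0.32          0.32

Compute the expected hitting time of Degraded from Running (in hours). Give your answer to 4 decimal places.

Let t(s) be the expected number of hours to first reach Degraded from state s, with t(Degraded) = 0. Conditioning on the first hour:
t(Under Repair) = 1 + 0.28·t(Under Repair) + 0.26·t(Running)
t(Running) = 1 + 0.36·t(Under Repair) + 0.32·t(Running)
Solving: t(Under Repair) = 2.3737, t(Running) = 2.7273.
Expected hours from Running to Degraded: 2.7273.

2.7273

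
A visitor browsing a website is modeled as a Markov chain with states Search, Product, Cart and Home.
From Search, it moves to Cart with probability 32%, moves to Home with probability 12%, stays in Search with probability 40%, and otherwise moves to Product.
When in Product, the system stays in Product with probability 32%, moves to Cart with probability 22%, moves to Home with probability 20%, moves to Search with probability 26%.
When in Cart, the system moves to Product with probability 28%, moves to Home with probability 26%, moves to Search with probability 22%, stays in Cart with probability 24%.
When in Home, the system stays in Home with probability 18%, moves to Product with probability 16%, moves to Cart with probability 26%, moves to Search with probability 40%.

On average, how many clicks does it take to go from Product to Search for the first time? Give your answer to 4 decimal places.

Let t(s) be the expected number of clicks to first reach Search from state s, with t(Search) = 0. Conditioning on the first click:
t(Product) = 1 + 0.32·t(Product) + 0.22·t(Cart) + 0.2·t(Home)
t(Cart) = 1 + 0.28·t(Product) + 0.24·t(Cart) + 0.26·t(Home)
t(Home) = 1 + 0.16·t(Product) + 0.26·t(Cart) + 0.18·t(Home)
Solving: t(Product) = 3.5708, t(Cart) = 3.6868, t(Home) = 3.0853.
Expected clicks from Product to Search: 3.5708.

3.5708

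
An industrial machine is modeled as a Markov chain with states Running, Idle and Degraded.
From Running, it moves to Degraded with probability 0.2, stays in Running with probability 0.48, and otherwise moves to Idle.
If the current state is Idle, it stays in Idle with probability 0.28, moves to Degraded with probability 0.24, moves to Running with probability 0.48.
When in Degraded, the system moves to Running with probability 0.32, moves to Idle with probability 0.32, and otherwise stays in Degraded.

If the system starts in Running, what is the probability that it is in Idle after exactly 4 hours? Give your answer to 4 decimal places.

0.3077

Propagate the distribution vector 4 hours from Running.
After 0 hours: (1.0000, 0.0000, 0.0000)
After 1 hour: (0.4800, 0.3200, 0.2000)
After 2 hours: (0.4480, 0.3072, 0.2448)
After 3 hours: (0.4408, 0.3077, 0.2515)
After 4 hours: (0.4398, 0.3077, 0.2525)
P(in Idle after 4 hours) = 0.3077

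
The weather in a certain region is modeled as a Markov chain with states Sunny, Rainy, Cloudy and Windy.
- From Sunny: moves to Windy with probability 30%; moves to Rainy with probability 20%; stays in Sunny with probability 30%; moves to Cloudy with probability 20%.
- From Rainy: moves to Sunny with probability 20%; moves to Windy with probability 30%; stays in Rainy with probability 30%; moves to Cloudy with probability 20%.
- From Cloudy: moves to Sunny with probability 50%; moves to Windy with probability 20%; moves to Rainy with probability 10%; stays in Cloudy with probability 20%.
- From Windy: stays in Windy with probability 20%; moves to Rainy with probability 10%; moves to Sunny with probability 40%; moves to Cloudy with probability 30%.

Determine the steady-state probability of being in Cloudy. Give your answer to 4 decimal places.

Let the stationary distribution be π with π = πP and π_1 + π_2 + π_3 + π_4 = 1.
π_1 = 0.3·π_1 + 0.2·π_2 + 0.5·π_3 + 0.4·π_4
π_2 = 0.2·π_1 + 0.3·π_2 + 0.1·π_3 + 0.1·π_4
π_3 = 0.2·π_1 + 0.2·π_2 + 0.2·π_3 + 0.3·π_4
Solving with the normalization constraint gives π = (0.3534, 0.1692, 0.2252, 0.2523).
So the stationary probability of Cloudy is 0.2252.

0.2252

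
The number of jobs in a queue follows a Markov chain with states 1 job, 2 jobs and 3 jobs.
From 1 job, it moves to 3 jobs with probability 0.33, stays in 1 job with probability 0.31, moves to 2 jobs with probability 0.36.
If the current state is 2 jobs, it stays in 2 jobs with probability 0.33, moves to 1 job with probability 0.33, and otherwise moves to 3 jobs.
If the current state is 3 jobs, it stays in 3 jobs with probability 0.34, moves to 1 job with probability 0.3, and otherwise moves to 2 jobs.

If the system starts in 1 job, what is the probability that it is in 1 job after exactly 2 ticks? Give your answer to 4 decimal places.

Sum over the intermediate state after 1 tick:
P = P(1 job→1 job)·P(1 job→1 job) + P(1 job→2 jobs)·P(2 jobs→1 job) + P(1 job→3 jobs)·P(3 jobs→1 job)
  = 0.31×0.31 + 0.36×0.33 + 0.33×0.3
  = 0.0961 + 0.1188 + 0.0990 = 0.3139

0.3139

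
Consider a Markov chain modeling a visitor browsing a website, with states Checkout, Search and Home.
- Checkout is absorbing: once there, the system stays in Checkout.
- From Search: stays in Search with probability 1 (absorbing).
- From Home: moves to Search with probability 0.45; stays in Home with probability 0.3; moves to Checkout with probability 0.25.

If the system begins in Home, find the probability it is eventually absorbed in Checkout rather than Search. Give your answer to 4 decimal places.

0.3571

Let h(s) be the probability of absorption at Checkout starting from transient state s. Then h(Checkout) = 1 and h(Search) = 0. By first-step analysis:
h(Home) = 0.25·1 + 0.45·0 + 0.3·h(Home)
Solving: h(Home) = 0.3571.
Starting from Home, the probability is 0.3571.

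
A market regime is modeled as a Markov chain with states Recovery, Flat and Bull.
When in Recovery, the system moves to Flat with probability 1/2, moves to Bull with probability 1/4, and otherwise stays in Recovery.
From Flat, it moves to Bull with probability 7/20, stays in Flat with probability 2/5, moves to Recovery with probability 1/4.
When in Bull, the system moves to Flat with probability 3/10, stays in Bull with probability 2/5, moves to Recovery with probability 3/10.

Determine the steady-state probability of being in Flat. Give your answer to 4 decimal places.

Let the stationary distribution be π with π = πP and π_1 + π_2 + π_3 = 1.
π_1 = 0.25·π_1 + 0.25·π_2 + 0.3·π_3
π_2 = 0.5·π_1 + 0.4·π_2 + 0.3·π_3
Solving with the normalization constraint gives π = (0.2670, 0.3927, 0.3403).
So the stationary probability of Flat is 0.3927.

0.3927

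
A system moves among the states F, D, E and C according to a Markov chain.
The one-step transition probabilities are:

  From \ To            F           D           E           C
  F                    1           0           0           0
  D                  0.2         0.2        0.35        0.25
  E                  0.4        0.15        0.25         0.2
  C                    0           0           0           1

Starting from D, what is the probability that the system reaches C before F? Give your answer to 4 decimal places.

0.4703

Let h(s) be the probability of absorption at C starting from transient state s. Then h(C) = 1 and h(F) = 0. By first-step analysis:
h(D) = 0.2·0 + 0.2·h(D) + 0.35·h(E) + 0.25·1
h(E) = 0.4·0 + 0.15·h(D) + 0.25·h(E) + 0.2·1
Solving: h(D) = 0.4703, h(E) = 0.3607.
Starting from D, the probability is 0.4703.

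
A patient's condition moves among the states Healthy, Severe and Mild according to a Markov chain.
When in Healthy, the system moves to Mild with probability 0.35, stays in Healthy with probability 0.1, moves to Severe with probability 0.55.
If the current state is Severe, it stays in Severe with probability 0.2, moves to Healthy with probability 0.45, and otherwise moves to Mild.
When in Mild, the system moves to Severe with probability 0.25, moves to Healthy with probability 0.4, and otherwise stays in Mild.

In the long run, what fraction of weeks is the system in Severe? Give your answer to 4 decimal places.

0.3296

Let the stationary distribution be π with π = πP and π_1 + π_2 + π_3 = 1.
π_1 = 0.1·π_1 + 0.45·π_2 + 0.4·π_3
π_2 = 0.55·π_1 + 0.2·π_2 + 0.25·π_3
Solving with the normalization constraint gives π = (0.3204, 0.3296, 0.3500).
So the stationary probability of Severe is 0.3296.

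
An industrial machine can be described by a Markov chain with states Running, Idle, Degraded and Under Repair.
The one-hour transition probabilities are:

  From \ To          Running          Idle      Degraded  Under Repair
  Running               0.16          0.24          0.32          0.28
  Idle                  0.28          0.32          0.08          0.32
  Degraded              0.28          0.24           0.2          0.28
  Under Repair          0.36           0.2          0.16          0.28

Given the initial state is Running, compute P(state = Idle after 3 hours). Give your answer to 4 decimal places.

0.2483

Propagate the distribution vector 3 hours from Running.
After 0 hours: (1.0000, 0.0000, 0.0000, 0.0000)
After 1 hour: (0.1600, 0.2400, 0.3200, 0.2800)
After 2 hours: (0.2832, 0.2480, 0.1792, 0.2896)
After 3 hours: (0.2692, 0.2483, 0.1926, 0.2899)
P(in Idle after 3 hours) = 0.2483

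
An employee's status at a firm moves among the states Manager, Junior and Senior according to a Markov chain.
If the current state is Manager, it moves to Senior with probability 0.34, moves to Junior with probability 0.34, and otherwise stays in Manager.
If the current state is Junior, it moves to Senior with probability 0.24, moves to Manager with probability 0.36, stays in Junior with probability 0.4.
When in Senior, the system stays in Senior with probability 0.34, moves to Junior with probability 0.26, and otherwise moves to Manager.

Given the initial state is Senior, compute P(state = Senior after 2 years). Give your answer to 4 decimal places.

0.3140

Sum over the intermediate state after 1 year:
P = P(Senior→Manager)·P(Manager→Senior) + P(Senior→Junior)·P(Junior→Senior) + P(Senior→Senior)·P(Senior→Senior)
  = 0.4×0.34 + 0.26×0.24 + 0.34×0.34
  = 0.1360 + 0.0624 + 0.1156 = 0.3140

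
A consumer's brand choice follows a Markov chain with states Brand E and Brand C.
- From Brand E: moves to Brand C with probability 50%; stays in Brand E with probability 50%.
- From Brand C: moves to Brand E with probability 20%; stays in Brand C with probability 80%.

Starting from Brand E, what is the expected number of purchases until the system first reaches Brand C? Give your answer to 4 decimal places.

2.0000

Let t(s) be the expected number of purchases to first reach Brand C from state s, with t(Brand C) = 0. Conditioning on the first purchase:
t(Brand E) = 1 + 0.5·t(Brand E)
Solving: t(Brand E) = 2.0000.
Expected purchases from Brand E to Brand C: 2.0000.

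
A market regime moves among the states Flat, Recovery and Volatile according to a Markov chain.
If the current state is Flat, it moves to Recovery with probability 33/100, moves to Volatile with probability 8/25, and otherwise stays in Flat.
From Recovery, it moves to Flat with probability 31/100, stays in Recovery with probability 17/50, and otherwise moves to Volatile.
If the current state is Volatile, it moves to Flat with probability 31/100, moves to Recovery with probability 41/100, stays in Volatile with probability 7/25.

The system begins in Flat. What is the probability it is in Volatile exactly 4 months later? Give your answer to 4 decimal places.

Propagate the distribution vector 4 months from Flat.
After 0 months: (1.0000, 0.0000, 0.0000)
After 1 month: (0.3500, 0.3300, 0.3200)
After 2 months: (0.3240, 0.3589, 0.3171)
After 3 months: (0.3230, 0.3590, 0.3181)
After 4 months: (0.3229, 0.3590, 0.3180)
P(in Volatile after 4 months) = 0.3180

0.3180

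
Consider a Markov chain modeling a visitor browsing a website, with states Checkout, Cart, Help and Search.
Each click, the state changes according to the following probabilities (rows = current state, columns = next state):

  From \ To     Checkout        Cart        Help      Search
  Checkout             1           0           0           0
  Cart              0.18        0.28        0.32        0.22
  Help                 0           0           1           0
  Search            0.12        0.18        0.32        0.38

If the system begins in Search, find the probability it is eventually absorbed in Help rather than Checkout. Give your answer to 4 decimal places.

0.7080

Let h(s) be the probability of absorption at Help starting from transient state s. Then h(Help) = 1 and h(Checkout) = 0. By first-step analysis:
h(Cart) = 0.18·0 + 0.28·h(Cart) + 0.32·1 + 0.22·h(Search)
h(Search) = 0.12·0 + 0.18·h(Cart) + 0.32·1 + 0.38·h(Search)
Solving: h(Cart) = 0.6608, h(Search) = 0.7080.
Starting from Search, the probability is 0.7080.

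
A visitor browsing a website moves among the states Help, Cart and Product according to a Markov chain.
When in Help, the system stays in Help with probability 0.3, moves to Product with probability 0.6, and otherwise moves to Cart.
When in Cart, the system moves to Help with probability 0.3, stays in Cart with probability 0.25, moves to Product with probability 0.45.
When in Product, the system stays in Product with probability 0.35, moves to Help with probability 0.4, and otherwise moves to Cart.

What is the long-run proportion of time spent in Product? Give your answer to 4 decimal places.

0.4562

Let the stationary distribution be π with π = πP and π_1 + π_2 + π_3 = 1.
π_1 = 0.3·π_1 + 0.3·π_2 + 0.4·π_3
π_2 = 0.1·π_1 + 0.25·π_2 + 0.25·π_3
Solving with the normalization constraint gives π = (0.3456, 0.1982, 0.4562).
So the stationary probability of Product is 0.4562.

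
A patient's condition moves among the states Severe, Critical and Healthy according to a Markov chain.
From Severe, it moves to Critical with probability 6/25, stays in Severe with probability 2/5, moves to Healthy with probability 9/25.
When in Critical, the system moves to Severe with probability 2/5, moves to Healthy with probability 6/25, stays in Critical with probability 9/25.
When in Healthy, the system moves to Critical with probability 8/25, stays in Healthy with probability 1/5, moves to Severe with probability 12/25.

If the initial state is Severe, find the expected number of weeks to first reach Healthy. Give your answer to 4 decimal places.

3.0556

Let t(s) be the expected number of weeks to first reach Healthy from state s, with t(Healthy) = 0. Conditioning on the first week:
t(Severe) = 1 + 0.4·t(Severe) + 0.24·t(Critical)
t(Critical) = 1 + 0.4·t(Severe) + 0.36·t(Critical)
Solving: t(Severe) = 3.0556, t(Critical) = 3.4722.
Expected weeks from Severe to Healthy: 3.0556.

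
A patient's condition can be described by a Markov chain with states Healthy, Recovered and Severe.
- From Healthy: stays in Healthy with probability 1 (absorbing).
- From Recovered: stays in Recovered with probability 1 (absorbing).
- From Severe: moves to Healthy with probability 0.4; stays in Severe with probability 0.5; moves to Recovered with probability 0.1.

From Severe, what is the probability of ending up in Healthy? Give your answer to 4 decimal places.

0.8000

Let h(s) be the probability of absorption at Healthy starting from transient state s. Then h(Healthy) = 1 and h(Recovered) = 0. By first-step analysis:
h(Severe) = 0.4·1 + 0.1·0 + 0.5·h(Severe)
Solving: h(Severe) = 0.8000.
Starting from Severe, the probability is 0.8000.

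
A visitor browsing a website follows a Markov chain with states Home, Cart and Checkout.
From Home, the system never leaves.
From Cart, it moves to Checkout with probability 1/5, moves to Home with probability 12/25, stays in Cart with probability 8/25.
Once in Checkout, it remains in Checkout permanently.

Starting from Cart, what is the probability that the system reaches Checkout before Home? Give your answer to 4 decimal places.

0.2941

Let h(s) be the probability of absorption at Checkout starting from transient state s. Then h(Checkout) = 1 and h(Home) = 0. By first-step analysis:
h(Cart) = 0.48·0 + 0.32·h(Cart) + 0.2·1
Solving: h(Cart) = 0.2941.
Starting from Cart, the probability is 0.2941.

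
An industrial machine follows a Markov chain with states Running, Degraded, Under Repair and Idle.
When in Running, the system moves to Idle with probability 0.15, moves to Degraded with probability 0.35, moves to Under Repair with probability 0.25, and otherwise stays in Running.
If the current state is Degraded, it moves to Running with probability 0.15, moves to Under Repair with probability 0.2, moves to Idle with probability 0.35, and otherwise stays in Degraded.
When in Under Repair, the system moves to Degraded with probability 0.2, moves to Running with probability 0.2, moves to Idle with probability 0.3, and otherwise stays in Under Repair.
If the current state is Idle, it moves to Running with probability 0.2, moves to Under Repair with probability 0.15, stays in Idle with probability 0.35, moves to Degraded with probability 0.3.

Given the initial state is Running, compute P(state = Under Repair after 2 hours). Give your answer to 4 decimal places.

Propagate the distribution vector 2 hours from Running.
After 0 hours: (1.0000, 0.0000, 0.0000, 0.0000)
After 1 hour: (0.2500, 0.3500, 0.2500, 0.1500)
After 2 hours: (0.1950, 0.2875, 0.2300, 0.2875)
P(in Under Repair after 2 hours) = 0.2300

0.2300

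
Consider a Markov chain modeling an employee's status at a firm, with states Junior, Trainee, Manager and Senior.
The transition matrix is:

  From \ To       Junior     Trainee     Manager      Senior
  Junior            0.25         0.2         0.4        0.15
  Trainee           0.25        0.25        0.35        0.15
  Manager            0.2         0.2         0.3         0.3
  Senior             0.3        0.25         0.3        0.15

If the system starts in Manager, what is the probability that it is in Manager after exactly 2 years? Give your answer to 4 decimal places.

0.3300

Propagate the distribution vector 2 years from Manager.
After 0 years: (0.0000, 0.0000, 1.0000, 0.0000)
After 1 year: (0.2000, 0.2000, 0.3000, 0.3000)
After 2 years: (0.2500, 0.2250, 0.3300, 0.1950)
P(in Manager after 2 years) = 0.3300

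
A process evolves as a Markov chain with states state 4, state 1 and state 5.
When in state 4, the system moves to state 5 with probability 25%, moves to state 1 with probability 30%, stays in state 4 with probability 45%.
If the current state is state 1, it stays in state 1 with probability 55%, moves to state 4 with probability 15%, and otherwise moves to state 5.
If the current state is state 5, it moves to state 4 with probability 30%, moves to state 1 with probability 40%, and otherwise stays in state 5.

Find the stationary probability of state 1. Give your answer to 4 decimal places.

Let the stationary distribution be π with π = πP and π_1 + π_2 + π_3 = 1.
π_1 = 0.45·π_1 + 0.15·π_2 + 0.3·π_3
π_2 = 0.3·π_1 + 0.55·π_2 + 0.4·π_3
Solving with the normalization constraint gives π = (0.2756, 0.4382, 0.2862).
So the stationary probability of state 1 is 0.4382.

0.4382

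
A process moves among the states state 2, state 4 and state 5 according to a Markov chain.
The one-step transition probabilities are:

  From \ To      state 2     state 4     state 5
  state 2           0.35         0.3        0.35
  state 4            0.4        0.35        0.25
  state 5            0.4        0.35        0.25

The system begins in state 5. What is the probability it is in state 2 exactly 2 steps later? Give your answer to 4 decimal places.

Sum over the intermediate state after 1 step:
P = P(state 5→state 2)·P(state 2→state 2) + P(state 5→state 4)·P(state 4→state 2) + P(state 5→state 5)·P(state 5→state 2)
  = 0.4×0.35 + 0.35×0.4 + 0.25×0.4
  = 0.1400 + 0.1400 + 0.1000 = 0.3800

0.3800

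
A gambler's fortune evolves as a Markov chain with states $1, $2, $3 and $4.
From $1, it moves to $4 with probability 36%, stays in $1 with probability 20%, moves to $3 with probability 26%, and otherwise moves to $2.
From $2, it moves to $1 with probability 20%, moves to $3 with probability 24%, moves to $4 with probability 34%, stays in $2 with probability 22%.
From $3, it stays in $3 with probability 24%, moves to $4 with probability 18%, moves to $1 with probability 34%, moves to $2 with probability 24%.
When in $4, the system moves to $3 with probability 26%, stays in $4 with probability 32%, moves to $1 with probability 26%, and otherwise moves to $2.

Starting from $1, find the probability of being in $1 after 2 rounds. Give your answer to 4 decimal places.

Propagate the distribution vector 2 rounds from $1.
After 0 rounds: (1.0000, 0.0000, 0.0000, 0.0000)
After 1 round: (0.2000, 0.1800, 0.2600, 0.3600)
After 2 rounds: (0.2580, 0.1956, 0.2512, 0.2952)
P(in $1 after 2 rounds) = 0.2580

0.2580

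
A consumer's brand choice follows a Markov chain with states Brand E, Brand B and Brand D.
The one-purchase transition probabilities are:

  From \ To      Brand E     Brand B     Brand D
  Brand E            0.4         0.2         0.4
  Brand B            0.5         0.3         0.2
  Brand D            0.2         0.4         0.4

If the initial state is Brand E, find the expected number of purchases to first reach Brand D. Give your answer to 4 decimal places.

2.8125

Let t(s) be the expected number of purchases to first reach Brand D from state s, with t(Brand D) = 0. Conditioning on the first purchase:
t(Brand E) = 1 + 0.4·t(Brand E) + 0.2·t(Brand B)
t(Brand B) = 1 + 0.5·t(Brand E) + 0.3·t(Brand B)
Solving: t(Brand E) = 2.8125, t(Brand B) = 3.4375.
Expected purchases from Brand E to Brand D: 2.8125.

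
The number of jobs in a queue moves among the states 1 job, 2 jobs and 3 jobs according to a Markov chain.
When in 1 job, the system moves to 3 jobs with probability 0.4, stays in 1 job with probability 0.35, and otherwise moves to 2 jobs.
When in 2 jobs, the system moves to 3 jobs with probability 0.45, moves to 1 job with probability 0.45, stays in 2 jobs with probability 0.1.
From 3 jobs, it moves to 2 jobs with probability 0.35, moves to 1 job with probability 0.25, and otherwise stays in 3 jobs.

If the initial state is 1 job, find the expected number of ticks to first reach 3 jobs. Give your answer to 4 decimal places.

Let t(s) be the expected number of ticks to first reach 3 jobs from state s, with t(3 jobs) = 0. Conditioning on the first tick:
t(1 job) = 1 + 0.35·t(1 job) + 0.25·t(2 jobs)
t(2 jobs) = 1 + 0.45·t(1 job) + 0.1·t(2 jobs)
Solving: t(1 job) = 2.4339, t(2 jobs) = 2.3280.
Expected ticks from 1 job to 3 jobs: 2.4339.

2.4339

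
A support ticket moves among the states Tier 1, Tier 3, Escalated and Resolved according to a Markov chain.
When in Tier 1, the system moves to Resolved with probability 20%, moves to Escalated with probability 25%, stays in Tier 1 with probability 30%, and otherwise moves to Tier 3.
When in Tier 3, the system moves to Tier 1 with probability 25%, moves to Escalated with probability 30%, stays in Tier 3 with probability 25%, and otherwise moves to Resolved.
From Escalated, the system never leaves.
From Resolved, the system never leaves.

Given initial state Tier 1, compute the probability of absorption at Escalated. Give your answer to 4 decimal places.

Let h(s) be the probability of absorption at Escalated starting from transient state s. Then h(Escalated) = 1 and h(Resolved) = 0. By first-step analysis:
h(Tier 1) = 0.3·h(Tier 1) + 0.25·h(Tier 3) + 0.25·1 + 0.2·0
h(Tier 3) = 0.25·h(Tier 1) + 0.25·h(Tier 3) + 0.3·1 + 0.2·0
Solving: h(Tier 1) = 0.5676, h(Tier 3) = 0.5892.
Starting from Tier 1, the probability is 0.5676.

0.5676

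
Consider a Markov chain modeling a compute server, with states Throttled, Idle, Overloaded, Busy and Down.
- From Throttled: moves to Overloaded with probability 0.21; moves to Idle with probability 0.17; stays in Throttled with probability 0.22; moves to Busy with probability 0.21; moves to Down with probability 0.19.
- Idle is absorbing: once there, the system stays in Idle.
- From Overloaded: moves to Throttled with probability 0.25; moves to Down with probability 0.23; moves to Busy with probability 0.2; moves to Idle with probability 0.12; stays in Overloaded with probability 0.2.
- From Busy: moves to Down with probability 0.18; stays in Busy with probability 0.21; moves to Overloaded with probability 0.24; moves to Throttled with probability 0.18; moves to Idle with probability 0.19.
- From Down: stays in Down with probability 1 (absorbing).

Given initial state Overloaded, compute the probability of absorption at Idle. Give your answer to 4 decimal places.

Let h(s) be the probability of absorption at Idle starting from transient state s. Then h(Idle) = 1 and h(Down) = 0. By first-step analysis:
h(Throttled) = 0.22·h(Throttled) + 0.17·1 + 0.21·h(Overloaded) + 0.21·h(Busy) + 0.19·0
h(Overloaded) = 0.25·h(Throttled) + 0.12·1 + 0.2·h(Overloaded) + 0.2·h(Busy) + 0.23·0
h(Busy) = 0.18·h(Throttled) + 0.19·1 + 0.24·h(Overloaded) + 0.21·h(Busy) + 0.18·0
Solving: h(Throttled) = 0.4541, h(Overloaded) = 0.4090, h(Busy) = 0.4682.
Starting from Overloaded, the probability is 0.4090.

0.4090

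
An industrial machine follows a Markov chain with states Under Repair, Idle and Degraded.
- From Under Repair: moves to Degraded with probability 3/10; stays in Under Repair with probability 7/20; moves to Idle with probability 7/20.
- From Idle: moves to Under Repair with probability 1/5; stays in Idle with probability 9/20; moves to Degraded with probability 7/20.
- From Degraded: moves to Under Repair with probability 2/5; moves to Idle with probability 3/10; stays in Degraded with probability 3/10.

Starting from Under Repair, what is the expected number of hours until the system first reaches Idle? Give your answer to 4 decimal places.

Let t(s) be the expected number of hours to first reach Idle from state s, with t(Idle) = 0. Conditioning on the first hour:
t(Under Repair) = 1 + 0.35·t(Under Repair) + 0.3·t(Degraded)
t(Degraded) = 1 + 0.4·t(Under Repair) + 0.3·t(Degraded)
Solving: t(Under Repair) = 2.9851, t(Degraded) = 3.1343.
Expected hours from Under Repair to Idle: 2.9851.

2.9851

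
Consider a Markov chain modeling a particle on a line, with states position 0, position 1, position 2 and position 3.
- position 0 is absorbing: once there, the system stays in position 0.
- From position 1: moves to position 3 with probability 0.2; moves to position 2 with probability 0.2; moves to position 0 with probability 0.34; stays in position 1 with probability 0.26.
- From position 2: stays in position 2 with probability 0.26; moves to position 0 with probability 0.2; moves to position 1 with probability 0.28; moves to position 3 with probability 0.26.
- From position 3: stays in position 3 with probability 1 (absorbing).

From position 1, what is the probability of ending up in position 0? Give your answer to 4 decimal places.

Let h(s) be the probability of absorption at position 0 starting from transient state s. Then h(position 0) = 1 and h(position 3) = 0. By first-step analysis:
h(position 1) = 0.34·1 + 0.26·h(position 1) + 0.2·h(position 2) + 0.2·0
h(position 2) = 0.2·1 + 0.28·h(position 1) + 0.26·h(position 2) + 0.26·0
Solving: h(position 1) = 0.5932, h(position 2) = 0.4947.
Starting from position 1, the probability is 0.5932.

0.5932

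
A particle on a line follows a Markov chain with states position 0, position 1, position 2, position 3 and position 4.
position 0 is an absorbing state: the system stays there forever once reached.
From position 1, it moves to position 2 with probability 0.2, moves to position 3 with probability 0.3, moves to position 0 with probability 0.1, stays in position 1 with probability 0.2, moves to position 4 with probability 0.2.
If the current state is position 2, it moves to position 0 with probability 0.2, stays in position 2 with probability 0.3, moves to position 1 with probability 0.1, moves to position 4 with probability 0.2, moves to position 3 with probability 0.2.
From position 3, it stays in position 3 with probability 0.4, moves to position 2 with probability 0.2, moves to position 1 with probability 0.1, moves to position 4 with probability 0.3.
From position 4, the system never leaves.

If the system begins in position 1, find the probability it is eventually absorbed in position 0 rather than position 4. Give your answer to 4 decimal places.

0.2835

Let h(s) be the probability of absorption at position 0 starting from transient state s. Then h(position 0) = 1 and h(position 4) = 0. By first-step analysis:
h(position 1) = 0.1·1 + 0.2·h(position 1) + 0.2·h(position 2) + 0.3·h(position 3) + 0.2·0
h(position 2) = 0.2·1 + 0.1·h(position 1) + 0.3·h(position 2) + 0.2·h(position 3) + 0.2·0
h(position 3) = 0.1·h(position 1) + 0.2·h(position 2) + 0.4·h(position 3) + 0.3·0
Solving: h(position 1) = 0.2835, h(position 2) = 0.3755, h(position 3) = 0.1724.
Starting from position 1, the probability is 0.2835.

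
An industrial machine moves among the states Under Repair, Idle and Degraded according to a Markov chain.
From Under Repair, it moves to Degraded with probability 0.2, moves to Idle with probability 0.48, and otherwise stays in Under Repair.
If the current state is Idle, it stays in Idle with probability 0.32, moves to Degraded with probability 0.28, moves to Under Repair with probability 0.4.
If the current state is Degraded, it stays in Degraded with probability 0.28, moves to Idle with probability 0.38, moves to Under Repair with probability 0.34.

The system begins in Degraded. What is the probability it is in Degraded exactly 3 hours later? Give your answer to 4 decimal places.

Propagate the distribution vector 3 hours from Degraded.
After 0 hours: (0.0000, 0.0000, 1.0000)
After 1 hour: (0.3400, 0.3800, 0.2800)
After 2 hours: (0.3560, 0.3912, 0.2528)
After 3 hours: (0.3564, 0.3921, 0.2515)
P(in Degraded after 3 hours) = 0.2515

0.2515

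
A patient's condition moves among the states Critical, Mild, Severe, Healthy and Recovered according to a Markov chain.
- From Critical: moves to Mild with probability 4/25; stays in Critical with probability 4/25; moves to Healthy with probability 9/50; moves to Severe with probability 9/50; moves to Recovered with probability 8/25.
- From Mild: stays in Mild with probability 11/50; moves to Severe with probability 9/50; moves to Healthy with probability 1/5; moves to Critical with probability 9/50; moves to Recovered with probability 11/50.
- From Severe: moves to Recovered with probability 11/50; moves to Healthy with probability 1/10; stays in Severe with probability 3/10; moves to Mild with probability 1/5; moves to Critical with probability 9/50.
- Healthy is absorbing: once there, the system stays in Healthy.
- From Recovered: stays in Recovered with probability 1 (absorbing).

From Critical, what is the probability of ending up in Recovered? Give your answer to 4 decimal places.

Let h(s) be the probability of absorption at Recovered starting from transient state s. Then h(Recovered) = 1 and h(Healthy) = 0. By first-step analysis:
h(Critical) = 0.16·h(Critical) + 0.16·h(Mild) + 0.18·h(Severe) + 0.18·0 + 0.32·1
h(Mild) = 0.18·h(Critical) + 0.22·h(Mild) + 0.18·h(Severe) + 0.2·0 + 0.22·1
h(Severe) = 0.18·h(Critical) + 0.2·h(Mild) + 0.3·h(Severe) + 0.1·0 + 0.22·1
Solving: h(Critical) = 0.6275, h(Mild) = 0.5745, h(Severe) = 0.6398.
Starting from Critical, the probability is 0.6275.

0.6275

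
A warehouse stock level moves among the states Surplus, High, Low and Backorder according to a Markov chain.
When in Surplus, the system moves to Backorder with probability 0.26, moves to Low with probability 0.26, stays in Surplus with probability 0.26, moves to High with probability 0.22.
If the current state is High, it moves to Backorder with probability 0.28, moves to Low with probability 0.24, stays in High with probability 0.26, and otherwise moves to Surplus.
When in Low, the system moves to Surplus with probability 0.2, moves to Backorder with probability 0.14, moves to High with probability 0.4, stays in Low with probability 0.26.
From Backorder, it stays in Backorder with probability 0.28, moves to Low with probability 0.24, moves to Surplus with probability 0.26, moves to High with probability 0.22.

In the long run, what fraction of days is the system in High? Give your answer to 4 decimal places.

0.2760

Let the stationary distribution be π with π = πP and π_1 + π_2 + π_3 + π_4 = 1.
π_1 = 0.26·π_1 + 0.22·π_2 + 0.2·π_3 + 0.26·π_4
π_2 = 0.22·π_1 + 0.26·π_2 + 0.4·π_3 + 0.22·π_4
π_3 = 0.26·π_1 + 0.24·π_2 + 0.26·π_3 + 0.24·π_4
Solving with the normalization constraint gives π = (0.2340, 0.2760, 0.2497, 0.2404).
So the stationary probability of High is 0.2760.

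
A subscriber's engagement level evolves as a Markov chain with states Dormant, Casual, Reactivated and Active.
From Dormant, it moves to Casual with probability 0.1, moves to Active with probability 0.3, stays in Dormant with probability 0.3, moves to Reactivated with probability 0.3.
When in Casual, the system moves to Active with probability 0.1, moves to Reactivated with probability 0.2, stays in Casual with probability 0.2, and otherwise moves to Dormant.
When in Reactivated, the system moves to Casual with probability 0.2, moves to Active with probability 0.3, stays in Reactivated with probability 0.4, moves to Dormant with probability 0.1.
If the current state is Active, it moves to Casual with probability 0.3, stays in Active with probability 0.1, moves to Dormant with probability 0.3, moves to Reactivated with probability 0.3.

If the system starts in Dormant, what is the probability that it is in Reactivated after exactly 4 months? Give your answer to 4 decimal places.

0.3116

Propagate the distribution vector 4 months from Dormant.
After 0 months: (1.0000, 0.0000, 0.0000, 0.0000)
After 1 month: (0.3000, 0.1000, 0.3000, 0.3000)
After 2 months: (0.2600, 0.2000, 0.3200, 0.2200)
After 3 months: (0.2760, 0.1960, 0.3120, 0.2160)
After 4 months: (0.2768, 0.1940, 0.3116, 0.2176)
P(in Reactivated after 4 months) = 0.3116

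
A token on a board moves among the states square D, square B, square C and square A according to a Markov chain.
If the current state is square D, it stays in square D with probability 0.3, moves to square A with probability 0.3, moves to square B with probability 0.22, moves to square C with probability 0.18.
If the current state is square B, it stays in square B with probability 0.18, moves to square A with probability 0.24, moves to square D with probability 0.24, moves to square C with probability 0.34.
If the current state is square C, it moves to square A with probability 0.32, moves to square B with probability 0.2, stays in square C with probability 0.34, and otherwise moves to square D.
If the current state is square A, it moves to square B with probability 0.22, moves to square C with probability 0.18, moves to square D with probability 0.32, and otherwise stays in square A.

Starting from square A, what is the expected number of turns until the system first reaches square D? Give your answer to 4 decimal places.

Let t(s) be the expected number of turns to first reach square D from state s, with t(square D) = 0. Conditioning on the first turn:
t(square B) = 1 + 0.18·t(square B) + 0.34·t(square C) + 0.24·t(square A)
t(square C) = 1 + 0.2·t(square B) + 0.34·t(square C) + 0.32·t(square A)
t(square A) = 1 + 0.22·t(square B) + 0.18·t(square C) + 0.28·t(square A)
Solving: t(square B) = 4.3035, t(square C) = 4.6999, t(square A) = 3.8788.
Expected turns from square A to square D: 3.8788.

3.8788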